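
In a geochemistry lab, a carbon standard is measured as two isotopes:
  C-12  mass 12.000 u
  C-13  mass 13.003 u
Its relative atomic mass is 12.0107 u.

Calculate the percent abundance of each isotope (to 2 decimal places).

C-12: 98.93%, C-13: 1.07%

With x = fraction of C-12 (so C-13 is 1 − x):
12.000·x + 13.003·(1 − x) = 12.0107
(12.000 − 13.003)·x = 12.0107 − 13.003
x = -0.9923 / -1.003 = 0.98933 → 98.93% C-12, 1.07% C-13.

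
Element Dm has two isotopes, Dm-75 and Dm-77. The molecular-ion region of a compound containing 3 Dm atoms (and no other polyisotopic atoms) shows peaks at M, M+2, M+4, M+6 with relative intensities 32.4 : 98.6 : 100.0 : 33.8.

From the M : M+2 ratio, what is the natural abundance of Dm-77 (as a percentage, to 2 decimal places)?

If p is the fraction of Dm that is Dm-75, then I(M+2)/I(M) = [C(3,1)·p^2·(1−p)] / p^3 = 3·(1−p)/p = 98.6/32.4 = 3.0432
(1−p)/p = 3.0432/3 = 1.0144  ⇒  p = 1/(1 + 1.0144) = 0.4964
Dm-75: 49.64%, Dm-77: 50.36%.

50.36%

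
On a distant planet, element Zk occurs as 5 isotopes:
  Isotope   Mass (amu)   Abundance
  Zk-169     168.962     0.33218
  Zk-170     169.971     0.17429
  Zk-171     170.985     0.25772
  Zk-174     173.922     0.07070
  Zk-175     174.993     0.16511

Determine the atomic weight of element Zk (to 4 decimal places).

171.0057 amu

Average mass = Σ (abundance × isotope mass) = 0.33218 × 168.962 + 0.17429 × 169.971 + 0.25772 × 170.985 + 0.07070 × 173.922 + 0.16511 × 174.993
= 56.12580 + 29.62425 + 44.06625 + 12.29629 + 28.89309 = 171.00568 amu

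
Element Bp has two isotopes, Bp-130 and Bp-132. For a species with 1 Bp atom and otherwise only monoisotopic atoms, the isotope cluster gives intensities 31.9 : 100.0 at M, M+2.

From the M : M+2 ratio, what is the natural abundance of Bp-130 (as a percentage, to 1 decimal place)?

24.2%

Write p for the Bp-130 fraction. I(M+2)/I(M) = [C(1,1)·p^0·(1−p)] / p^1 = 1·(1−p)/p = 100.0/31.9 = 3.1348
(1−p)/p = 3.1348/1 = 3.1348  ⇒  p = 1/(1 + 3.1348) = 0.2418
Bp-130: 24.2%, Bp-132: 75.8%.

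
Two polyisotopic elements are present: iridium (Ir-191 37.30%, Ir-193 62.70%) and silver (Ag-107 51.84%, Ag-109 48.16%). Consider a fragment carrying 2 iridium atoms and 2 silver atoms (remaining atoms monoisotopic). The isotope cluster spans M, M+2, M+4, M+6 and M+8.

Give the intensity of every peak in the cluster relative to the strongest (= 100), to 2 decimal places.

10.07 : 52.54 : 100.00 : 82.05 : 24.55

Iridium pattern (n=2): 0.139129 : 0.467742 : 0.393129
Silver pattern (n=2): 0.26873856 : 0.49932288 : 0.23193856
Convolve the two distributions (both contribute in 2-u steps):
  M: 0.139129×0.26873856 = 0.037389
  M+2: 0.139129×0.49932288 + 0.467742×0.26873856 = 0.195171
  M+4: 0.139129×0.23193856 + 0.467742×0.49932288 + 0.393129×0.26873856 = 0.371473
  M+6: 0.467742×0.23193856 + 0.393129×0.49932288 = 0.304786
  M+8: 0.393129×0.23193856 = 0.091182
Scale to base peak (0.371473) = 100: 10.07 : 52.54 : 100.00 : 82.05 : 24.55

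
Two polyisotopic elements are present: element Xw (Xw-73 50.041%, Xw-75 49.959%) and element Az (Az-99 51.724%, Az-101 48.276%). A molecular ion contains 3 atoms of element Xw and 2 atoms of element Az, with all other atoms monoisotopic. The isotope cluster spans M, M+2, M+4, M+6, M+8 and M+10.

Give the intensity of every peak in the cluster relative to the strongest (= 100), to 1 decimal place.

Element Xw pattern (n=3): 0.12530775 : 0.37530725 : 0.37469225 : 0.12469275
Element Az pattern (n=2): 0.26753722 : 0.49940556 : 0.23305722
Convolve the two distributions (both contribute in 2-u steps):
  M: 0.12530775×0.26753722 = 0.033524
  M+2: 0.12530775×0.49940556 + 0.37530725×0.26753722 = 0.162988
  M+4: 0.12530775×0.23305722 + 0.37530725×0.49940556 + 0.37469225×0.26753722 = 0.316879
  M+6: 0.37530725×0.23305722 + 0.37469225×0.49940556 + 0.12469275×0.26753722 = 0.307951
  M+8: 0.37469225×0.23305722 + 0.12469275×0.49940556 = 0.149597
  M+10: 0.12469275×0.23305722 = 0.029061
Scale to base peak (0.316879) = 100: 10.6 : 51.4 : 100.0 : 97.2 : 47.2 : 9.2

10.6 : 51.4 : 100.0 : 97.2 : 47.2 : 9.2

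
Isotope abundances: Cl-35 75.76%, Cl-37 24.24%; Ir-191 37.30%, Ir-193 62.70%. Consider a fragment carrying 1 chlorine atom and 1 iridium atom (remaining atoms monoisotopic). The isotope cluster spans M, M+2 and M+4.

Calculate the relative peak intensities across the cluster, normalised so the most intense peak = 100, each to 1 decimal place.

Chlorine pattern (n=1): 0.7576 : 0.2424
Iridium pattern (n=1): 0.3730 : 0.6270
Convolve the two distributions (both contribute in 2-u steps):
  M: 0.7576×0.3730 = 0.282585
  M+2: 0.7576×0.6270 + 0.2424×0.3730 = 0.565430
  M+4: 0.2424×0.6270 = 0.151985
Scale to base peak (0.565430) = 100: 50.0 : 100.0 : 26.9

50.0 : 100.0 : 26.9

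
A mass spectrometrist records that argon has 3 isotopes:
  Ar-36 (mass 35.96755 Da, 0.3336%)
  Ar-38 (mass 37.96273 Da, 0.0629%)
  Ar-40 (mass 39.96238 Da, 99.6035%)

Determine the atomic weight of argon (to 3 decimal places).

The abundance-weighted mean is 0.003336 × 35.96755 + 0.000629 × 37.96273 + 0.996035 × 39.96238
= 0.119988 + 0.023879 + 39.803929 = 39.947796 Da

39.948 Da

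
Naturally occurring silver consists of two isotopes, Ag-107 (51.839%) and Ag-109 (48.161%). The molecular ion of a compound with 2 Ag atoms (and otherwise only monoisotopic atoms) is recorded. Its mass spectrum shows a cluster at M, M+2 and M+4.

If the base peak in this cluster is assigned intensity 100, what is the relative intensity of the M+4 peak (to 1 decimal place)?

Term probabilities: M 0.2687, M+2 0.4993, M+4 0.2319. Base peak = M+2.
P(M+2) = C(2,1) × 0.51839^1 × 0.48161^1 = 2 × 0.51839 × 0.48161 = 0.499324 (base)
P(M+4) = C(2,2) × 0.51839^0 × 0.48161^2 = 1 × 1.0000 × 0.23194819 = 0.231948
Relative intensity = 0.231948 / 0.499324 × 100 = 46.5

46.5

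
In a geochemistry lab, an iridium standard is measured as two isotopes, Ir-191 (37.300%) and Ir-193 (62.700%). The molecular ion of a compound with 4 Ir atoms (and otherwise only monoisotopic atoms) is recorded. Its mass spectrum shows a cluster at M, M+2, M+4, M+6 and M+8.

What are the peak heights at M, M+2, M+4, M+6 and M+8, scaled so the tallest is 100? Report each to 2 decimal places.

The 4 Ir atoms are independent, so intensities follow the terms of (0.37300 + 0.62700)^4.
P(M) = 0.37300^4 = 0.019357
P(M+2) = 4 × 0.37300^3 × 0.62700^1 = 0.130153
P(M+4) = 6 × 0.37300^2 × 0.62700^2 = 0.328174
P(M+6) = 4 × 0.37300^1 × 0.62700^3 = 0.367766
P(M+8) = 0.62700^4 = 0.154550
The M+6 peak is largest (0.367766); scaling to 100 gives 5.26 : 35.39 : 89.23 : 100.00 : 42.02.

5.26 : 35.39 : 89.23 : 100.00 : 42.02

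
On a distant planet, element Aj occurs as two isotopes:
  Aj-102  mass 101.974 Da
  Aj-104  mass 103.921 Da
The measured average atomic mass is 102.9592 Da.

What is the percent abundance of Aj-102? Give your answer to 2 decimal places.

49.40%

With x = fraction of Aj-102 (so Aj-104 is 1 − x):
101.974·x + 103.921·(1 − x) = 102.9592
(101.974 − 103.921)·x = 102.9592 − 103.921
x = -0.9618 / -1.947 = 0.49399 → 49.40% Aj-102, 50.60% Aj-104.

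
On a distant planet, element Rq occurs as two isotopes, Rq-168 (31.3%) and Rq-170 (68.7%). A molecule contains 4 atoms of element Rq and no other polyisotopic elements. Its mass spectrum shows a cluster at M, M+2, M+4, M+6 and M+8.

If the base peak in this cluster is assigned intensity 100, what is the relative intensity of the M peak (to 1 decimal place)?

2.4

(0.313 + 0.687)^4 gives M 0.0096, M+2 0.0843, M+4 0.2774, M+6 0.4060, M+8 0.2228; the largest is M+6.
P(M+6) = C(4,3) × 0.313^1 × 0.687^3 = 4 × 0.3130 × 0.3242427 = 0.405952 (base)
P(M) = C(4,0) × 0.313^4 × 0.687^0 = 1 × 0.00959792 × 1.0000 = 0.009598
Relative intensity = 0.009598 / 0.405952 × 100 = 2.4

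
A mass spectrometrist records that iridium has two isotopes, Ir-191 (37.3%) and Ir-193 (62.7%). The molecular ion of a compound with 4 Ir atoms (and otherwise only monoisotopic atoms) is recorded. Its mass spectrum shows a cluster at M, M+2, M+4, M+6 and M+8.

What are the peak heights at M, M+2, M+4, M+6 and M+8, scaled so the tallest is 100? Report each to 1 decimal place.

Each Ir atom is independently Ir-191 (p = 0.373) or Ir-193 (q = 0.627); the cluster is the binomial expansion (p + q)^4.
P(M) = 0.373^4 = 0.019357
P(M+2) = 4 × 0.373^3 × 0.627^1 = 0.130153
P(M+4) = 6 × 0.373^2 × 0.627^2 = 0.328174
P(M+6) = 4 × 0.373^1 × 0.627^3 = 0.367766
P(M+8) = 0.627^4 = 0.154550
The M+6 peak is largest (0.367766); scaling to 100 gives 5.3 : 35.4 : 89.2 : 100.0 : 42.0.

5.3 : 35.4 : 89.2 : 100.0 : 42.0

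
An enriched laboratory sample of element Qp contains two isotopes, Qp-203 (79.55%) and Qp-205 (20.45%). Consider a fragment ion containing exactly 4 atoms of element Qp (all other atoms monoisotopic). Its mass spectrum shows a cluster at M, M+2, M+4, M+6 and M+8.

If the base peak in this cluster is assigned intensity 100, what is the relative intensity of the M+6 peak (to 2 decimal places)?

6.61

(0.7955 + 0.2045)^4 gives M 0.4005, M+2 0.4118, M+4 0.1588, M+6 0.0272, M+8 0.0017; the largest is M+2.
P(M+2) = C(4,1) × 0.7955^3 × 0.2045^1 = 4 × 0.50340851 × 0.2045 = 0.411788 (base)
P(M+6) = C(4,3) × 0.7955^1 × 0.2045^3 = 4 × 0.7955 × 0.00855224 = 0.027213
Relative intensity = 0.027213 / 0.411788 × 100 = 6.61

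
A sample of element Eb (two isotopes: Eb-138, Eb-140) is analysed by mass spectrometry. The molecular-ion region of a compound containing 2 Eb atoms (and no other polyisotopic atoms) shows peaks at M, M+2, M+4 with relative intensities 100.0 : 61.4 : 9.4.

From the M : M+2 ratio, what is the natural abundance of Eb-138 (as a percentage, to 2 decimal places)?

76.51%

If p is the fraction of Eb that is Eb-138, then I(M+2)/I(M) = [C(2,1)·p^1·(1−p)] / p^2 = 2·(1−p)/p = 61.4/100.0 = 0.6140
(1−p)/p = 0.6140/2 = 0.3070  ⇒  p = 1/(1 + 0.3070) = 0.7651
Eb-138: 76.51%, Eb-140: 23.49%.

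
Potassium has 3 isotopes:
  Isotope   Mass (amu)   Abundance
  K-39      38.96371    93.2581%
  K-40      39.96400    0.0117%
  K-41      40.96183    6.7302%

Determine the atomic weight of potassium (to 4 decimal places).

Ar = Σ fᵢ·mᵢ = 0.932581 × 38.96371 + 0.000117 × 39.96400 + 0.067302 × 40.96183
= 36.336816 + 0.004676 + 2.756813 = 39.098305 amu

39.0983 amu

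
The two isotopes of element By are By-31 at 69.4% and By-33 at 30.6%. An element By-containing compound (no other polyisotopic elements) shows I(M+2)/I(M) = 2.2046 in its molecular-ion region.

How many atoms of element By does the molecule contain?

5

With n By atoms, P(M+2)/P(M) = C(n,1)·p^(n−1)q / p^n = n·q/p = n · 0.306/0.694.
n = 2.2046 × 0.694/0.306 = 5.00 ≈ 5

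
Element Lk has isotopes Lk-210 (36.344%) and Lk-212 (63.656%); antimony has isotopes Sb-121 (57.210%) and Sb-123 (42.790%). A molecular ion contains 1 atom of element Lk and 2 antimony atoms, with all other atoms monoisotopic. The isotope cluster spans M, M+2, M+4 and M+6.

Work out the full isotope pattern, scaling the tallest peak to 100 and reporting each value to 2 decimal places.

Element Lk pattern (n=1): 0.36344 : 0.63656
Antimony pattern (n=2): 0.32729841 : 0.48960318 : 0.18309841
Convolve the two distributions (both contribute in 2-u steps):
  M: 0.36344×0.32729841 = 0.118953
  M+2: 0.36344×0.48960318 + 0.63656×0.32729841 = 0.386286
  M+4: 0.36344×0.18309841 + 0.63656×0.48960318 = 0.378207
  M+6: 0.63656×0.18309841 = 0.116553
Scale to base peak (0.386286) = 100: 30.79 : 100.00 : 97.91 : 30.17

30.79 : 100.00 : 97.91 : 30.17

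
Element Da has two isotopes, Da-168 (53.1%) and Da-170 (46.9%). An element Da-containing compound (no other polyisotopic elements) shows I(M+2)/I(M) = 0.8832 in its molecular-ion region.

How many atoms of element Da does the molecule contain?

1

The M+2/M ratio from n Da atoms is n · q/p = n · 0.469/0.531.
n = 0.8832 × 0.531/0.469 = 1.00 ≈ 1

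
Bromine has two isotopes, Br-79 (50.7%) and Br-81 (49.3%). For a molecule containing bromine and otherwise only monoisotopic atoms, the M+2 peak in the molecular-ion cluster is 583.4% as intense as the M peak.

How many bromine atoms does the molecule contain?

With n Br atoms, P(M+2)/P(M) = C(n,1)·p^(n−1)q / p^n = n·q/p = n · 0.493/0.507.
n = 5.834 × 0.507/0.493 = 6.00 ≈ 6

6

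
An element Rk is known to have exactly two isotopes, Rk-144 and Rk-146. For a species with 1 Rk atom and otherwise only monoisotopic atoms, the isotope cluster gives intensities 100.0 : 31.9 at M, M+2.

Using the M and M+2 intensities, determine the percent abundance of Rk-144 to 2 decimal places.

If p is the fraction of Rk that is Rk-144, then I(M+2)/I(M) = [C(1,1)·p^0·(1−p)] / p^1 = 1·(1−p)/p = 31.9/100.0 = 0.3190
(1−p)/p = 0.3190/1 = 0.3190  ⇒  p = 1/(1 + 0.3190) = 0.7582
Rk-144: 75.82%, Rk-146: 24.18%.

75.82%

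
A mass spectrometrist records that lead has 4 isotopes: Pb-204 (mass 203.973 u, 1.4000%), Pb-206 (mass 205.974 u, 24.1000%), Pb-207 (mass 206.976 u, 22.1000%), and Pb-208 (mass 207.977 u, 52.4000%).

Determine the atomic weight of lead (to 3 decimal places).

Average mass = Σ (abundance × isotope mass) = 0.014000 × 203.973 + 0.241000 × 205.974 + 0.221000 × 206.976 + 0.524000 × 207.977
= 2.8556 + 49.6397 + 45.7417 + 108.9799 = 207.2169 u

207.217 u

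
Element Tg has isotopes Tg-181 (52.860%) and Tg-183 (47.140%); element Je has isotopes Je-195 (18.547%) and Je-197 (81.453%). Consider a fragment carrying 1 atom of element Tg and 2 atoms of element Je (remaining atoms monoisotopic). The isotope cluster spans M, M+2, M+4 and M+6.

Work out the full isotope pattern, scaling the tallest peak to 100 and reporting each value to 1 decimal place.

3.7 : 35.7 : 100.0 : 63.4

Element Tg pattern (n=1): 0.5286 : 0.4714
Element Je pattern (n=2): 0.03439912 : 0.30214176 : 0.66345912
Convolve the two distributions (both contribute in 2-u steps):
  M: 0.5286×0.03439912 = 0.018183
  M+2: 0.5286×0.30214176 + 0.4714×0.03439912 = 0.175928
  M+4: 0.5286×0.66345912 + 0.4714×0.30214176 = 0.493134
  M+6: 0.4714×0.66345912 = 0.312755
Scale to base peak (0.493134) = 100: 3.7 : 35.7 : 100.0 : 63.4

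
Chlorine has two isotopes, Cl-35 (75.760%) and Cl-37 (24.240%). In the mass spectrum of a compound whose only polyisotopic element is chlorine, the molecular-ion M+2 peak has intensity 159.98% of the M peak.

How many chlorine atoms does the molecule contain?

5

For n independent Cl atoms, I(M+2)/I(M) = n · (abundance Cl-37) / (abundance Cl-35) = n · 0.24240/0.75760.
n = 1.5998 × 0.75760/0.24240 = 5.00 ≈ 5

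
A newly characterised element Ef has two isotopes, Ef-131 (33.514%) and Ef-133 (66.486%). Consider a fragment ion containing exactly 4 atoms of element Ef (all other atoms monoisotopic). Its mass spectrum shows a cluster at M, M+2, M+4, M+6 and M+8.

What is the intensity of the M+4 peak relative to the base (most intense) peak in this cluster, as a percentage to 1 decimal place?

(0.33514 + 0.66486)^4 gives M 0.0126, M+2 0.1001, M+4 0.2979, M+6 0.3940, M+8 0.1954; the largest is M+6.
P(M+6) = C(4,3) × 0.33514^1 × 0.66486^3 = 4 × 0.33514 × 0.29389393 = 0.393982 (base)
P(M+4) = C(4,2) × 0.33514^2 × 0.66486^2 = 6 × 0.11231882 × 0.44203882 = 0.297896
Relative intensity = 0.297896 / 0.393982 × 100 = 75.6

75.6%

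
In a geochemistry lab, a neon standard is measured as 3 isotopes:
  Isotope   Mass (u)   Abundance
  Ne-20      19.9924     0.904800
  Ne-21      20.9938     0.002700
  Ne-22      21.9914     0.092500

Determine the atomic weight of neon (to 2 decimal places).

20.18 u

Average mass = Σ (abundance × isotope mass) = 0.904800 × 19.9924 + 0.002700 × 20.9938 + 0.092500 × 21.9914
= 18.08912 + 0.05668 + 2.03420 = 20.18000 u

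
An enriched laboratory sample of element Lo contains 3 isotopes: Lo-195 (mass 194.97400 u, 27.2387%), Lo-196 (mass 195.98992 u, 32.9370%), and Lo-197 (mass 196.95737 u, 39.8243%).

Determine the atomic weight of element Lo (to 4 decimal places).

The abundance-weighted mean is 0.272387 × 194.97400 + 0.329370 × 195.98992 + 0.398243 × 196.95737
= 53.108383 + 64.553200 + 78.436894 = 196.098477 u

196.0985 u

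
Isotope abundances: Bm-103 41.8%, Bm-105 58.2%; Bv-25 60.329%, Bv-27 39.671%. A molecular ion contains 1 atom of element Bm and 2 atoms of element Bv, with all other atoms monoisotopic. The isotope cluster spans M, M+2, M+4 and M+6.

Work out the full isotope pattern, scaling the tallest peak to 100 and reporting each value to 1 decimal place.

Element Bm pattern (n=1): 0.4180 : 0.5820
Element Bv pattern (n=2): 0.36395882 : 0.47866235 : 0.15737882
Convolve the two distributions (both contribute in 2-u steps):
  M: 0.4180×0.36395882 = 0.152135
  M+2: 0.4180×0.47866235 + 0.5820×0.36395882 = 0.411905
  M+4: 0.4180×0.15737882 + 0.5820×0.47866235 = 0.344366
  M+6: 0.5820×0.15737882 = 0.091594
Scale to base peak (0.411905) = 100: 36.9 : 100.0 : 83.6 : 22.2

36.9 : 100.0 : 83.6 : 22.2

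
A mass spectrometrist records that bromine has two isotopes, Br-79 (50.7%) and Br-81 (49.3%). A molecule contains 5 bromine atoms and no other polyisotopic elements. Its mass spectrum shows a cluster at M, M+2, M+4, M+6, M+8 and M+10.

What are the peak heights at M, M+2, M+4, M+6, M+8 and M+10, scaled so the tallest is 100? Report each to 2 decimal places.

The 5 Br atoms are independent, so intensities follow the terms of (0.507 + 0.493)^5.
P(M) = 0.507^5 = 0.033500
P(M+2) = 5 × 0.507^4 × 0.493^1 = 0.162873
P(M+4) = 10 × 0.507^3 × 0.493^2 = 0.316751
P(M+6) = 10 × 0.507^2 × 0.493^3 = 0.308004
P(M+8) = 5 × 0.507^1 × 0.493^4 = 0.149750
P(M+10) = 0.493^5 = 0.029123
The M+4 peak is largest (0.316751); scaling to 100 gives 10.58 : 51.42 : 100.00 : 97.24 : 47.28 : 9.19.

10.58 : 51.42 : 100.00 : 97.24 : 47.28 : 9.19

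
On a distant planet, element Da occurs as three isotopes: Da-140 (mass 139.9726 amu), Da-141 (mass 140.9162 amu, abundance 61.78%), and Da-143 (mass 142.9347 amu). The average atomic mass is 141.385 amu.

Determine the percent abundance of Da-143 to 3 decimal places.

28.002%

Let x and y be the fractions of Da-140 and Da-143. Then x + y = 1 − 0.6178 = 0.3822 and 139.9726x + 142.9347y = 141.385 − 0.6178×140.9162 = 54.32697164.
Substituting: 139.9726x + 142.9347(0.3822 − x) = 54.32697164
(139.9726 − 142.9347)x = -0.3026707  ⇒  x = 0.10218, y = 0.28002
Da-140: 10.218%, Da-143: 28.002%.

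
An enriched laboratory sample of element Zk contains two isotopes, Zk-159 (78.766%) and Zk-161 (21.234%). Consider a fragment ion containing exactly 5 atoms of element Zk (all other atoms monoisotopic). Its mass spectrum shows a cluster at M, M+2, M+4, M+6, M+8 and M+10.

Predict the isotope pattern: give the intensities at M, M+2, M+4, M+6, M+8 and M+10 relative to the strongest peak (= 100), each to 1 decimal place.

The 5 Zk atoms are independent, so intensities follow the terms of (0.78766 + 0.21234)^5.
P(M) = 0.78766^5 = 0.303175
P(M+2) = 5 × 0.78766^4 × 0.21234^1 = 0.408655
P(M+4) = 10 × 0.78766^3 × 0.21234^2 = 0.220333
P(M+6) = 10 × 0.78766^2 × 0.21234^3 = 0.059398
P(M+8) = 5 × 0.78766^1 × 0.21234^4 = 0.008006
P(M+10) = 0.21234^5 = 0.000432
The M+2 peak is largest (0.408655); scaling to 100 gives 74.2 : 100.0 : 53.9 : 14.5 : 2.0 : 0.1.

74.2 : 100.0 : 53.9 : 14.5 : 2.0 : 0.1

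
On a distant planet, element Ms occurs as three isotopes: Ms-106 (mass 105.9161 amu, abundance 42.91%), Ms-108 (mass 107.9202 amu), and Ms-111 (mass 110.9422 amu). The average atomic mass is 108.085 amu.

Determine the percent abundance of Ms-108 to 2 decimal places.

23.18%

Let x and y be the fractions of Ms-108 and Ms-111. Then x + y = 1 − 0.4291 = 0.5709 and 107.9202x + 110.9422y = 108.085 − 0.4291×105.9161 = 62.63640149.
Substituting: 107.9202x + 110.9422(0.5709 − x) = 62.63640149
(107.9202 − 110.9422)x = -0.70050049  ⇒  x = 0.23180, y = 0.33910
Ms-108: 23.18%, Ms-111: 33.91%.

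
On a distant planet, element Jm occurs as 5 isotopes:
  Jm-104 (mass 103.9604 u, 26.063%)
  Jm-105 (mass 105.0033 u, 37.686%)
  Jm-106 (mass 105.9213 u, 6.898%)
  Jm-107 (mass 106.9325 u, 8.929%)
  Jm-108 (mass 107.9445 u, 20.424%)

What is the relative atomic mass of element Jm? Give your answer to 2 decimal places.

105.57 u

Average mass = Σ (abundance × isotope mass) = 0.26063 × 103.9604 + 0.37686 × 105.0033 + 0.06898 × 105.9213 + 0.08929 × 106.9325 + 0.20424 × 107.9445
= 27.09520 + 39.57154 + 7.30645 + 9.54800 + 22.04658 = 105.56777 u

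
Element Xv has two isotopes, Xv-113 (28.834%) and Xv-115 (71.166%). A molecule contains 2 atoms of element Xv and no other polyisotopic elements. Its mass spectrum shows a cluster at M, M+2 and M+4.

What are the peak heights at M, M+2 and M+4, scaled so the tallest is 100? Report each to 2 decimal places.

16.42 : 81.03 : 100.00

Expanding (0.28834 + 0.71166)^2:
P(M) = 0.28834^2 = 0.083140
P(M+2) = 2 × 0.28834^1 × 0.71166^1 = 0.410400
P(M+4) = 0.71166^2 = 0.506460
The M+4 peak is largest (0.506460); scaling to 100 gives 16.42 : 81.03 : 100.00.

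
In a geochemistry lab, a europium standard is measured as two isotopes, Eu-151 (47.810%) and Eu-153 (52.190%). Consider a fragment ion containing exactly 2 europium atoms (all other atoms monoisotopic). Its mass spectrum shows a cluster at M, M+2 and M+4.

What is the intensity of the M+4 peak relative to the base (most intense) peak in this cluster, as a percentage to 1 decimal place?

Term probabilities: M 0.2286, M+2 0.4990, M+4 0.2724. Base peak = M+2.
P(M+2) = C(2,1) × 0.47810^1 × 0.52190^1 = 2 × 0.4781 × 0.5219 = 0.499041 (base)
P(M+4) = C(2,2) × 0.47810^0 × 0.52190^2 = 1 × 1.0000 × 0.27237961 = 0.272380
Relative intensity = 0.272380 / 0.499041 × 100 = 54.6

54.6%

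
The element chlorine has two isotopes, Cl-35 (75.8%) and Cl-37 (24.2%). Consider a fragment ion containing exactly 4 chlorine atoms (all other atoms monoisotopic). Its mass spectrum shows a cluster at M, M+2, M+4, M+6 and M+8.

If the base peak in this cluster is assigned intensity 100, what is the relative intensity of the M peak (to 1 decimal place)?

78.3

Binomial terms of (0.758 + 0.242)^4: M 0.3301, M+2 0.4216, M+4 0.2019, M+6 0.0430, M+8 0.0034 → M+2 is the base peak.
P(M+2) = C(4,1) × 0.758^3 × 0.242^1 = 4 × 0.43551951 × 0.2420 = 0.421583 (base)
P(M) = C(4,0) × 0.758^4 × 0.242^0 = 1 × 0.33012379 × 1.0000 = 0.330124
Relative intensity = 0.330124 / 0.421583 × 100 = 78.3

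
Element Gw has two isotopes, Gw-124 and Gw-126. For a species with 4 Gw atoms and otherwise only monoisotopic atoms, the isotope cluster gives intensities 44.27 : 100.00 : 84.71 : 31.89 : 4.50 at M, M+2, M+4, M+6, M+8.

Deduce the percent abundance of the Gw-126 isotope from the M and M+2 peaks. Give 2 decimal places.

36.09%

Let p = fractional abundance of Gw-124. I(M+2)/I(M) = [C(4,1)·p^3·(1−p)] / p^4 = 4·(1−p)/p = 100.00/44.27 = 2.2589
(1−p)/p = 2.2589/4 = 0.5647  ⇒  p = 1/(1 + 0.5647) = 0.6391
Gw-124: 63.91%, Gw-126: 36.09%.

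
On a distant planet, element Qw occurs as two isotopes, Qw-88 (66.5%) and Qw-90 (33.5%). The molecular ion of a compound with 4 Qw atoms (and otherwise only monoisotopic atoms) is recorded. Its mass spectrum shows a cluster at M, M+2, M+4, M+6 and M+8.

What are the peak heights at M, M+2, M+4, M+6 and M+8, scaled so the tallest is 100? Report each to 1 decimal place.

49.6 : 100.0 : 75.6 : 25.4 : 3.2

Each Qw atom is independently Qw-88 (p = 0.665) or Qw-90 (q = 0.335); the cluster is the binomial expansion (p + q)^4.
P(M) = 0.665^4 = 0.195563
P(M+2) = 4 × 0.665^3 × 0.335^1 = 0.394067
P(M+4) = 6 × 0.665^2 × 0.335^2 = 0.297772
P(M+6) = 4 × 0.665^1 × 0.335^3 = 0.100004
P(M+8) = 0.335^4 = 0.012594
The M+2 peak is largest (0.394067); scaling to 100 gives 49.6 : 100.0 : 75.6 : 25.4 : 3.2.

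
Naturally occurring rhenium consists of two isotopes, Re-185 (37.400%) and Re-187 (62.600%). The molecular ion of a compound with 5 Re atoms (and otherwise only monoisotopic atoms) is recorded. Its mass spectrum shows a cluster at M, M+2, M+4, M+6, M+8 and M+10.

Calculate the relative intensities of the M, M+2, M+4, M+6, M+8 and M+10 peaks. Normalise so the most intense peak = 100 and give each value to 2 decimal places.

2.13 : 17.85 : 59.74 : 100.00 : 83.69 : 28.02

The 5 Re atoms are independent, so intensities follow the terms of (0.37400 + 0.62600)^5.
P(M) = 0.37400^5 = 0.007317
P(M+2) = 5 × 0.37400^4 × 0.62600^1 = 0.061239
P(M+4) = 10 × 0.37400^3 × 0.62600^2 = 0.205005
P(M+6) = 10 × 0.37400^2 × 0.62600^3 = 0.343136
P(M+8) = 5 × 0.37400^1 × 0.62600^4 = 0.287170
P(M+10) = 0.62600^5 = 0.096133
The M+6 peak is largest (0.343136); scaling to 100 gives 2.13 : 17.85 : 59.74 : 100.00 : 83.69 : 28.02.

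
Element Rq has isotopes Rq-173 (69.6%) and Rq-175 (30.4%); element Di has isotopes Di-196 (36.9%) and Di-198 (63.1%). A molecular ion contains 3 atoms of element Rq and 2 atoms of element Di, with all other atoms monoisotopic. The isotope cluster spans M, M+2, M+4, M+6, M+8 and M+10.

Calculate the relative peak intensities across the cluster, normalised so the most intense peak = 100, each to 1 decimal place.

Element Rq pattern (n=3): 0.33715354 : 0.44178739 : 0.19296461 : 0.02809446
Element Di pattern (n=2): 0.136161 : 0.465678 : 0.398161
Convolve the two distributions (both contribute in 2-u steps):
  M: 0.33715354×0.136161 = 0.045907
  M+2: 0.33715354×0.465678 + 0.44178739×0.136161 = 0.217159
  M+4: 0.33715354×0.398161 + 0.44178739×0.465678 + 0.19296461×0.136161 = 0.366246
  M+6: 0.44178739×0.398161 + 0.19296461×0.465678 + 0.02809446×0.136161 = 0.269587
  M+8: 0.19296461×0.398161 + 0.02809446×0.465678 = 0.089914
  M+10: 0.02809446×0.398161 = 0.011186
Scale to base peak (0.366246) = 100: 12.5 : 59.3 : 100.0 : 73.6 : 24.6 : 3.1

12.5 : 59.3 : 100.0 : 73.6 : 24.6 : 3.1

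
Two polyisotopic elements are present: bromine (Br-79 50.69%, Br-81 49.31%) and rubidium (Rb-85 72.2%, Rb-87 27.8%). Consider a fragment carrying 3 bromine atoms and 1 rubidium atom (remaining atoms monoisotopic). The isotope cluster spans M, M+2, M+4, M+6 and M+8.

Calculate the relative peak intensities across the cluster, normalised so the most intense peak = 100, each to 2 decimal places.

25.24 : 83.36 : 100.00 : 50.82 : 8.94

Bromine pattern (n=3): 0.13024674 : 0.3801026 : 0.36975457 : 0.11989609
Rubidium pattern (n=1): 0.7220 : 0.2780
Convolve the two distributions (both contribute in 2-u steps):
  M: 0.13024674×0.7220 = 0.094038
  M+2: 0.13024674×0.2780 + 0.3801026×0.7220 = 0.310643
  M+4: 0.3801026×0.2780 + 0.36975457×0.7220 = 0.372631
  M+6: 0.36975457×0.2780 + 0.11989609×0.7220 = 0.189357
  M+8: 0.11989609×0.2780 = 0.033331
Scale to base peak (0.372631) = 100: 25.24 : 83.36 : 100.00 : 50.82 : 8.94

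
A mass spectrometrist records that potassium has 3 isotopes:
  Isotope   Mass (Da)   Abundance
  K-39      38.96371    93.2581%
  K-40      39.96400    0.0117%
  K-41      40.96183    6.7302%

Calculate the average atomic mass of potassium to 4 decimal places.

39.0983 Da

Average mass = Σ (abundance × isotope mass) = 0.932581 × 38.96371 + 0.000117 × 39.96400 + 0.067302 × 40.96183
= 36.336816 + 0.004676 + 2.756813 = 39.098305 Da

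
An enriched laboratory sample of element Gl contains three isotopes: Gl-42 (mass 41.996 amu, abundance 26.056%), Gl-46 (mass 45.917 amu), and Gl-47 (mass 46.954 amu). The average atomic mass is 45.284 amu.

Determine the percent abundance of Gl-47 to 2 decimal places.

The remaining 73.944% is split between Gl-46 (fraction x) and Gl-47 (fraction 0.73944 − x).
Substituting: 45.917x + 46.954(0.73944 − x) = 34.34152224
(45.917 − 46.954)x = -0.37814352  ⇒  x = 0.36465, y = 0.37479
Gl-46: 36.47%, Gl-47: 37.48%.

37.48%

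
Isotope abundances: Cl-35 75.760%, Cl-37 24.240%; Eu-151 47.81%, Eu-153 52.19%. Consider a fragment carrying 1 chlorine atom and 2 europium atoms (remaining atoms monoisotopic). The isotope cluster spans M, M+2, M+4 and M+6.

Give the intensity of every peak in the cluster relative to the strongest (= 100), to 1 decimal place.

Chlorine pattern (n=1): 0.7576 : 0.2424
Europium pattern (n=2): 0.22857961 : 0.49904078 : 0.27237961
Convolve the two distributions (both contribute in 2-u steps):
  M: 0.7576×0.22857961 = 0.173172
  M+2: 0.7576×0.49904078 + 0.2424×0.22857961 = 0.433481
  M+4: 0.7576×0.27237961 + 0.2424×0.49904078 = 0.327322
  M+6: 0.2424×0.27237961 = 0.066025
Scale to base peak (0.433481) = 100: 39.9 : 100.0 : 75.5 : 15.2

39.9 : 100.0 : 75.5 : 15.2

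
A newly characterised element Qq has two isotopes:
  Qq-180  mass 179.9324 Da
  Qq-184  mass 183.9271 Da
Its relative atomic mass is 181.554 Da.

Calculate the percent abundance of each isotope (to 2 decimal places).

Writing the weighted mean with unknown fraction x of Qq-180:
179.9324·x + 183.9271·(1 − x) = 181.554
(179.9324 − 183.9271)·x = 181.554 − 183.9271
x = -2.3731 / -3.9947 = 0.59406 → 59.41% Qq-180, 40.59% Qq-184.

Qq-180: 59.41%, Qq-184: 40.59%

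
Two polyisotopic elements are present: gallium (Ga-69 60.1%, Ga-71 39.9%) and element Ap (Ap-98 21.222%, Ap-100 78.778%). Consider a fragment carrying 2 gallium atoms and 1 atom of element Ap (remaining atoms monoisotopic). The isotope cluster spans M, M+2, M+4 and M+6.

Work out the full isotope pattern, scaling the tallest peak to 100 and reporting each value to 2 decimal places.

18.62 : 93.86 : 100.00 : 30.47

Gallium pattern (n=2): 0.361201 : 0.479598 : 0.159201
Element Ap pattern (n=1): 0.21222 : 0.78778
Convolve the two distributions (both contribute in 2-u steps):
  M: 0.361201×0.21222 = 0.076654
  M+2: 0.361201×0.78778 + 0.479598×0.21222 = 0.386327
  M+4: 0.479598×0.78778 + 0.159201×0.21222 = 0.411603
  M+6: 0.159201×0.78778 = 0.125415
Scale to base peak (0.411603) = 100: 18.62 : 93.86 : 100.00 : 30.47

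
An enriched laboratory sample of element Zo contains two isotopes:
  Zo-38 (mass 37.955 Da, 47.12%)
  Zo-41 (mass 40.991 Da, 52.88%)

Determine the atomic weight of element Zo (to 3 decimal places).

39.560 Da

Average mass = Σ (abundance × isotope mass) = 0.4712 × 37.955 + 0.5288 × 40.991
= 17.8844 + 21.6760 = 39.5604 Da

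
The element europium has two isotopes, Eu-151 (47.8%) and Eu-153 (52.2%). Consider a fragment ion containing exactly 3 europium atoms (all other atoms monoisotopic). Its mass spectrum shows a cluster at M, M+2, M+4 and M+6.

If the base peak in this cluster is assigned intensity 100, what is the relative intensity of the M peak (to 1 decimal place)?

28.0

Binomial terms of (0.478 + 0.522)^3: M 0.1092, M+2 0.3578, M+4 0.3907, M+6 0.1422 → M+4 is the base peak.
P(M+4) = C(3,2) × 0.478^1 × 0.522^2 = 3 × 0.4780 × 0.272484 = 0.390742 (base)
P(M) = C(3,0) × 0.478^3 × 0.522^0 = 1 × 0.10921535 × 1.0000 = 0.109215
Relative intensity = 0.109215 / 0.390742 × 100 = 28.0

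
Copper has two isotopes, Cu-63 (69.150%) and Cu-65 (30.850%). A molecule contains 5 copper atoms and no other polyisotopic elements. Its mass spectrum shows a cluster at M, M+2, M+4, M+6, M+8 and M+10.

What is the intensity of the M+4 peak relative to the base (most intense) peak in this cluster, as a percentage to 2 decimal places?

Binomial terms of (0.69150 + 0.30850)^5: M 0.1581, M+2 0.3527, M+4 0.3147, M+6 0.1404, M+8 0.0313, M+10 0.0028 → M+2 is the base peak.
P(M+2) = C(5,1) × 0.69150^4 × 0.30850^1 = 5 × 0.2286487 × 0.3085 = 0.352691 (base)
P(M+4) = C(5,2) × 0.69150^3 × 0.30850^2 = 10 × 0.33065611 × 0.09517225 = 0.314693
Relative intensity = 0.314693 / 0.352691 × 100 = 89.23

89.23%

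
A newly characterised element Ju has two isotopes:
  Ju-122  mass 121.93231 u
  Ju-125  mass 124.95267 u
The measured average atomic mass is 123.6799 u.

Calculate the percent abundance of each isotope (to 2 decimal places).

Ju-122: 42.14%, Ju-125: 57.86%

Writing the weighted mean with unknown fraction x of Ju-122:
121.93231·x + 124.95267·(1 − x) = 123.6799
(121.93231 − 124.95267)·x = 123.6799 − 124.95267
x = -1.27277 / -3.02036 = 0.42140 → 42.14% Ju-122, 57.86% Ju-125.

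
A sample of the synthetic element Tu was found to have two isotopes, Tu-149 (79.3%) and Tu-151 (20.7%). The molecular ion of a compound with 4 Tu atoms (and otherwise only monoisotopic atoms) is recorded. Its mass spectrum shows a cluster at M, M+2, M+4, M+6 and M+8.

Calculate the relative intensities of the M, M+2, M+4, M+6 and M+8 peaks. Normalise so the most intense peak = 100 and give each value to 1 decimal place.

95.8 : 100.0 : 39.2 : 6.8 : 0.4

Expanding (0.793 + 0.207)^4:
P(M) = 0.793^4 = 0.395451
P(M+2) = 4 × 0.793^3 × 0.207^1 = 0.412905
P(M+4) = 6 × 0.793^2 × 0.207^2 = 0.161673
P(M+6) = 4 × 0.793^1 × 0.207^3 = 0.028135
P(M+8) = 0.207^4 = 0.001836
The M+2 peak is largest (0.412905); scaling to 100 gives 95.8 : 100.0 : 39.2 : 6.8 : 0.4.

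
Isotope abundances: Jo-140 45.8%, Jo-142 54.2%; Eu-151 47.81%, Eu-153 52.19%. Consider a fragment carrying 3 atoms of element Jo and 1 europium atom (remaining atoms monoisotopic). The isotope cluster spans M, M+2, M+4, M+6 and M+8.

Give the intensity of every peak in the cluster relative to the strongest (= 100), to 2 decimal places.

Element Jo pattern (n=3): 0.09607191 : 0.34107626 : 0.40363174 : 0.15922009
Europium pattern (n=1): 0.4781 : 0.5219
Convolve the two distributions (both contribute in 2-u steps):
  M: 0.09607191×0.4781 = 0.045932
  M+2: 0.09607191×0.5219 + 0.34107626×0.4781 = 0.213208
  M+4: 0.34107626×0.5219 + 0.40363174×0.4781 = 0.370984
  M+6: 0.40363174×0.5219 + 0.15922009×0.4781 = 0.286779
  M+8: 0.15922009×0.5219 = 0.083097
Scale to base peak (0.370984) = 100: 12.38 : 57.47 : 100.00 : 77.30 : 22.40

12.38 : 57.47 : 100.00 : 77.30 : 22.40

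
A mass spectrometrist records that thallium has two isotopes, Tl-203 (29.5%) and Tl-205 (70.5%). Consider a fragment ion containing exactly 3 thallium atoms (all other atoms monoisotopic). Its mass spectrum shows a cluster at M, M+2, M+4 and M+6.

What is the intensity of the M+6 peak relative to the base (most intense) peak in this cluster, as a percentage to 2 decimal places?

79.66%

Binomial terms of (0.295 + 0.705)^3: M 0.0257, M+2 0.1841, M+4 0.4399, M+6 0.3504 → M+4 is the base peak.
P(M+4) = C(3,2) × 0.295^1 × 0.705^2 = 3 × 0.2950 × 0.497025 = 0.439867 (base)
P(M+6) = C(3,3) × 0.295^0 × 0.705^3 = 1 × 1.0000 × 0.35040263 = 0.350403
Relative intensity = 0.350403 / 0.439867 × 100 = 79.66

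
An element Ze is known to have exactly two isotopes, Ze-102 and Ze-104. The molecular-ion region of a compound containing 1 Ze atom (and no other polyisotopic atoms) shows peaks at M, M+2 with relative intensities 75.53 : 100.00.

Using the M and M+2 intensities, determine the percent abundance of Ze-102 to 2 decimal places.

Write p for the Ze-102 fraction. I(M+2)/I(M) = [C(1,1)·p^0·(1−p)] / p^1 = 1·(1−p)/p = 100.00/75.53 = 1.3240
(1−p)/p = 1.3240/1 = 1.3240  ⇒  p = 1/(1 + 1.3240) = 0.4303
Ze-102: 43.03%, Ze-104: 56.97%.

43.03%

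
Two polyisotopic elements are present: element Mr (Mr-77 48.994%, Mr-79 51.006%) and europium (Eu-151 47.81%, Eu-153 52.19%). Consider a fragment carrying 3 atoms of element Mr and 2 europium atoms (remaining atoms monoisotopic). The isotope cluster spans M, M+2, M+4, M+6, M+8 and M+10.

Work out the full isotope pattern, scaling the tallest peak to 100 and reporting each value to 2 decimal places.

Element Mr pattern (n=3): 0.11760579 : 0.36730625 : 0.38239014 : 0.13269782
Europium pattern (n=2): 0.22857961 : 0.49904078 : 0.27237961
Convolve the two distributions (both contribute in 2-u steps):
  M: 0.11760579×0.22857961 = 0.026882
  M+2: 0.11760579×0.49904078 + 0.36730625×0.22857961 = 0.142649
  M+4: 0.11760579×0.27237961 + 0.36730625×0.49904078 + 0.38239014×0.22857961 = 0.302741
  M+6: 0.36730625×0.27237961 + 0.38239014×0.49904078 + 0.13269782×0.22857961 = 0.321207
  M+8: 0.38239014×0.27237961 + 0.13269782×0.49904078 = 0.170377
  M+10: 0.13269782×0.27237961 = 0.036144
Scale to base peak (0.321207) = 100: 8.37 : 44.41 : 94.25 : 100.00 : 53.04 : 11.25

8.37 : 44.41 : 94.25 : 100.00 : 53.04 : 11.25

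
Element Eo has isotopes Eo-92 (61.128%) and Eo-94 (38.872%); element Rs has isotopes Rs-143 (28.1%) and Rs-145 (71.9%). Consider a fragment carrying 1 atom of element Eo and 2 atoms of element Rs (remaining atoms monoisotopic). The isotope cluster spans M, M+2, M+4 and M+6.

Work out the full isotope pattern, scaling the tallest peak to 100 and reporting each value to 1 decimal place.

Element Eo pattern (n=1): 0.61128 : 0.38872
Element Rs pattern (n=2): 0.078961 : 0.404078 : 0.516961
Convolve the two distributions (both contribute in 2-u steps):
  M: 0.61128×0.078961 = 0.048267
  M+2: 0.61128×0.404078 + 0.38872×0.078961 = 0.277699
  M+4: 0.61128×0.516961 + 0.38872×0.404078 = 0.473081
  M+6: 0.38872×0.516961 = 0.200953
Scale to base peak (0.473081) = 100: 10.2 : 58.7 : 100.0 : 42.5

10.2 : 58.7 : 100.0 : 42.5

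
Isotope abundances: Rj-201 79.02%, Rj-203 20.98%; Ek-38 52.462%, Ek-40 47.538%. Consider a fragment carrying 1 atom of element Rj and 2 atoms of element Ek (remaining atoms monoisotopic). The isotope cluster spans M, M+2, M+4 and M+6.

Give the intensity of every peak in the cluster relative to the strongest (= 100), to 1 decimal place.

Element Rj pattern (n=1): 0.7902 : 0.2098
Element Ek pattern (n=2): 0.27522614 : 0.49878771 : 0.22598614
Convolve the two distributions (both contribute in 2-u steps):
  M: 0.7902×0.27522614 = 0.217484
  M+2: 0.7902×0.49878771 + 0.2098×0.27522614 = 0.451884
  M+4: 0.7902×0.22598614 + 0.2098×0.49878771 = 0.283220
  M+6: 0.2098×0.22598614 = 0.047412
Scale to base peak (0.451884) = 100: 48.1 : 100.0 : 62.7 : 10.5

48.1 : 100.0 : 62.7 : 10.5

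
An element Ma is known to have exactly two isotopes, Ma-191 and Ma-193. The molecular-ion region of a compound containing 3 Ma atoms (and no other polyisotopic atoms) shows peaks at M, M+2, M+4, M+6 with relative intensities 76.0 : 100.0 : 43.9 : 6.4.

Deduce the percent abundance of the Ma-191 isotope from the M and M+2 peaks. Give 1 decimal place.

69.5%

Let p = fractional abundance of Ma-191. I(M+2)/I(M) = [C(3,1)·p^2·(1−p)] / p^3 = 3·(1−p)/p = 100.0/76.0 = 1.3158
(1−p)/p = 1.3158/3 = 0.4386  ⇒  p = 1/(1 + 0.4386) = 0.6951
Ma-191: 69.5%, Ma-193: 30.5%.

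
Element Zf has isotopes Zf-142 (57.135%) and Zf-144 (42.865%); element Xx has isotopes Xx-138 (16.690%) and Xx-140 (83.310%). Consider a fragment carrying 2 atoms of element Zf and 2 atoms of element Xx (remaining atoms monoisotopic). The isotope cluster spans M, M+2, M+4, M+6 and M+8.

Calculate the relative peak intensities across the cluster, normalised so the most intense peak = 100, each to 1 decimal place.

2.3 : 26.7 : 94.1 : 100.0 : 32.6

Element Zf pattern (n=2): 0.32644082 : 0.48981835 : 0.18374082
Element Xx pattern (n=2): 0.02785561 : 0.27808878 : 0.69405561
Convolve the two distributions (both contribute in 2-u steps):
  M: 0.32644082×0.02785561 = 0.009093
  M+2: 0.32644082×0.27808878 + 0.48981835×0.02785561 = 0.104424
  M+4: 0.32644082×0.69405561 + 0.48981835×0.27808878 + 0.18374082×0.02785561 = 0.367899
  M+6: 0.48981835×0.69405561 + 0.18374082×0.27808878 = 0.391057
  M+8: 0.18374082×0.69405561 = 0.127526
Scale to base peak (0.391057) = 100: 2.3 : 26.7 : 94.1 : 100.0 : 32.6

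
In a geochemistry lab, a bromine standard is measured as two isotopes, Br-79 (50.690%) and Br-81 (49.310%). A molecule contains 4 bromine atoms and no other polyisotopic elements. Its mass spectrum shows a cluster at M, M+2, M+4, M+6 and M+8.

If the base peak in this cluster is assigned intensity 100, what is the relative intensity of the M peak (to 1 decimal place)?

Term probabilities: M 0.0660, M+2 0.2569, M+4 0.3749, M+6 0.2431, M+8 0.0591. Base peak = M+4.
P(M+4) = C(4,2) × 0.50690^2 × 0.49310^2 = 6 × 0.25694761 × 0.24314761 = 0.374857 (base)
P(M) = C(4,0) × 0.50690^4 × 0.49310^0 = 1 × 0.06602207 × 1.0000 = 0.066022
Relative intensity = 0.066022 / 0.374857 × 100 = 17.6

17.6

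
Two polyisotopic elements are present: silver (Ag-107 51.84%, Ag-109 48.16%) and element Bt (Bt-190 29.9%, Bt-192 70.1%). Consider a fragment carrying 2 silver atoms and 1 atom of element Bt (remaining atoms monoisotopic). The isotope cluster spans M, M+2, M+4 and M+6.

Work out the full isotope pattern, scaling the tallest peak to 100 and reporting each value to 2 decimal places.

19.16 : 80.52 : 100.00 : 38.77

Silver pattern (n=2): 0.26873856 : 0.49932288 : 0.23193856
Element Bt pattern (n=1): 0.2990 : 0.7010
Convolve the two distributions (both contribute in 2-u steps):
  M: 0.26873856×0.2990 = 0.080353
  M+2: 0.26873856×0.7010 + 0.49932288×0.2990 = 0.337683
  M+4: 0.49932288×0.7010 + 0.23193856×0.2990 = 0.419375
  M+6: 0.23193856×0.7010 = 0.162589
Scale to base peak (0.419375) = 100: 19.16 : 80.52 : 100.00 : 38.77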